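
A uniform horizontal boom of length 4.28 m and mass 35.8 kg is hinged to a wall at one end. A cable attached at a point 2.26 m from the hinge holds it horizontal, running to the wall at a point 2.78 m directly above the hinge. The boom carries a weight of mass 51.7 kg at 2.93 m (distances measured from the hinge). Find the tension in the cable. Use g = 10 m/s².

Take moments about the hinge.
Beam weight: 35.8 × 10 = 358 N down at 2.14 m → arm 2.14 m, τ = 358 × 2.14 = 766.1 N·m clockwise.
Weight: 51.7 × 10 = 517 N down at 2.93 m → arm 2.93 m, τ = 517 × 2.93 = 1515 N·m clockwise.
Total clockwise load moment = 2281 N·m.
The cable tension T acts at 2.26 m; only its component perpendicular to the boom, T sinθ, produces torque. sinθ = h/√(h²+d²) = 2.78/√(2.78²+2.26²) = 0.7759.
Στ = 0 ⇒ T × 2.26 × 0.7759 = 2281 ⇒ T = 2281 / 1.754 = 1300 N.

T ≈ 1300 N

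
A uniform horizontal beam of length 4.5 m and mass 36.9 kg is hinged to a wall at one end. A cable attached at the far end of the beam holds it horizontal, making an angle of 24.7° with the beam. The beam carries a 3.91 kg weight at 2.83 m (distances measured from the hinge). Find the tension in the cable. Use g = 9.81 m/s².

T ≈ 491 N

About the hinge:
Beam weight: 36.9 × 9.81 = 362 N down at 2.25 m → arm 2.25 m, τ = 362 × 2.25 = 814.5 N·m clockwise.
Weight: 3.91 × 9.81 = 38.36 N down at 2.83 m → arm 2.83 m, τ = 38.36 × 2.83 = 108.6 N·m clockwise.
Total clockwise load moment = 923.1 N·m.
The cable tension T acts at 4.5 m; only its component perpendicular to the beam, T sinθ, produces torque. sin 24.7° = 0.4179.
Balancing moments: T × 4.5 × 0.4179 = 923.1, giving T = 923.1 / 1.881 = 491 N.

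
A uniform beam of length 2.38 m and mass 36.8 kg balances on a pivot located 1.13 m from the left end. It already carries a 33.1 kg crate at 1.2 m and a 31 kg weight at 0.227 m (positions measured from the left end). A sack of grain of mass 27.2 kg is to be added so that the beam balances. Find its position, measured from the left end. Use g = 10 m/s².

x ≈ 1.99 m from the left end

About the pivot (at 1.13 m from the left end):
Beam weight: 36.8 × 10 = 368 N down at 1.19 m → arm 0.06 m, τ = 368 × 0.06 = 22.08 N·m clockwise.
Crate: 33.1 × 10 = 331 N down at 1.2 m → arm 0.07 m, τ = 331 × 0.07 = 23.17 N·m clockwise.
Weight: 31 × 10 = 310 N down at 0.227 m → arm 0.903 m, τ = 310 × 0.903 = 279.9 N·m counterclockwise.
Net moment of existing loads = 234.6 N·m counterclockwise.
The sack of grain weighs 27.2 × 10 = 272 N and must supply an equal clockwise moment, so its lever arm about the pivot is 234.6 / 272 = 0.862 m.
That puts it at 1.13 + 0.862 = 1.99 m from the left end.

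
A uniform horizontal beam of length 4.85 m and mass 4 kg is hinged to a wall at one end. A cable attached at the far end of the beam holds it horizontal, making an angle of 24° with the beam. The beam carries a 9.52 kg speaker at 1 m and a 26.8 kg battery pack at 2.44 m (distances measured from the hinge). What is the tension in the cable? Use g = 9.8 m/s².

T ≈ 420 N

Taking torques about the hinge:
Beam weight: 4 × 9.8 = 39.2 N down at 2.425 m → arm 2.425 m, τ = 39.2 × 2.425 = 95.06 N·m clockwise.
Speaker: 9.52 × 9.8 = 93.3 N down at 1 m → arm 1 m, τ = 93.3 × 1 = 93.3 N·m clockwise.
Battery pack: 26.8 × 9.8 = 262.6 N down at 2.44 m → arm 2.44 m, τ = 262.6 × 2.44 = 640.7 N·m clockwise.
Total clockwise load moment = 829.1 N·m.
The cable tension T acts at 4.85 m; only its component perpendicular to the beam, T sinθ, produces torque. sin 24° = 0.4067.
Στ = 0 ⇒ T × 4.85 × 0.4067 = 829.1 ⇒ T = 829.1 / 1.972 = 420 N.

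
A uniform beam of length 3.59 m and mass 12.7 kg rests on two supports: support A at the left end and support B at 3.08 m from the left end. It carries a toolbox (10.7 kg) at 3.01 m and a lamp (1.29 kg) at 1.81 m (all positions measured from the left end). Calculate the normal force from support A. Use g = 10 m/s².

R_A ≈ 60.7 N

About support B:
Beam weight: 12.7 × 10 = 127 N down at 1.795 m → arm 1.285 m, τ = 127 × 1.285 = 163.2 N·m counterclockwise.
Toolbox: 10.7 × 10 = 107 N down at 3.01 m → arm 0.07 m, τ = 107 × 0.07 = 7.49 N·m counterclockwise.
Lamp: 1.29 × 10 = 12.9 N down at 1.81 m → arm 1.27 m, τ = 12.9 × 1.27 = 16.38 N·m counterclockwise.
Net load moment about support B = 187.1 N·m counterclockwise.
Reaction R at support A is upward at 0 m, arm 3.08 m → moment R × 3.08 clockwise.
Στ = 0 ⇒ R × 3.08 = 187.1 ⇒ R = 60.7 N.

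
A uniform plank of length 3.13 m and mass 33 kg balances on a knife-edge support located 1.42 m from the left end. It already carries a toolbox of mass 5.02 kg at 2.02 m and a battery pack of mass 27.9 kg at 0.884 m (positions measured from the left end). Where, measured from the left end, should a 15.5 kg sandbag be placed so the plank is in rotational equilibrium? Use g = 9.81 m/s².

Choose the knife-edge support (at 1.42 m from the left end) as the axis so the support reaction has zero arm there.
Beam weight: 33 × 9.81 = 323.7 N down at 1.565 m → arm 0.145 m, τ = 323.7 × 0.145 = 46.94 N·m clockwise.
Toolbox: 5.02 × 9.81 = 49.25 N down at 2.02 m → arm 0.6 m, τ = 49.25 × 0.6 = 29.55 N·m clockwise.
Battery pack: 27.9 × 9.81 = 273.7 N down at 0.884 m → arm 0.536 m, τ = 273.7 × 0.536 = 146.7 N·m counterclockwise.
Net moment of existing loads = 70.21 N·m counterclockwise.
The sandbag weighs 15.5 × 9.81 = 152.1 N and must supply an equal clockwise moment, so its lever arm about the knife-edge support is 70.21 / 152.1 = 0.462 m.
That puts it at 1.42 + 0.462 = 1.88 m from the left end.

x ≈ 1.88 m from the left end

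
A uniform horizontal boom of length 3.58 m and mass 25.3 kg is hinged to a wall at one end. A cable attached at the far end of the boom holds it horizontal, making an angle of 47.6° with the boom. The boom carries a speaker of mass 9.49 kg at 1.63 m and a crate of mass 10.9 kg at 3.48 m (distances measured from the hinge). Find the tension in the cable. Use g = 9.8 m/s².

About the hinge:
Beam weight: 25.3 × 9.8 = 247.9 N down at 1.79 m → arm 1.79 m, τ = 247.9 × 1.79 = 443.7 N·m clockwise.
Speaker: 9.49 × 9.8 = 93 N down at 1.63 m → arm 1.63 m, τ = 93 × 1.63 = 151.6 N·m clockwise.
Crate: 10.9 × 9.8 = 106.8 N down at 3.48 m → arm 3.48 m, τ = 106.8 × 3.48 = 371.7 N·m clockwise.
Total clockwise load moment = 967 N·m.
The cable tension T acts at 3.58 m; only its component perpendicular to the boom, T sinθ, produces torque. sin 47.6° = 0.7385.
Στ = 0 ⇒ T × 3.58 × 0.7385 = 967 ⇒ T = 967 / 2.644 = 366 N.

T ≈ 366 N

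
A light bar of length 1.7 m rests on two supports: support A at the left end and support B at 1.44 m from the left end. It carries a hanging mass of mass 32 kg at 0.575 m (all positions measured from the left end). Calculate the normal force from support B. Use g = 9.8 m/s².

R_B ≈ 125 N

About support A:
Hanging mass: 32 × 9.8 = 313.6 N down at 0.575 m → arm 0.575 m, τ = 313.6 × 0.575 = 180.3 N·m clockwise.
Net load moment about support A = 180.3 N·m clockwise.
Reaction R at support B is upward at 1.44 m, arm 1.44 m → moment R × 1.44 counterclockwise.
For rotational equilibrium, R × 1.44 = 180.3, so R = 125 N.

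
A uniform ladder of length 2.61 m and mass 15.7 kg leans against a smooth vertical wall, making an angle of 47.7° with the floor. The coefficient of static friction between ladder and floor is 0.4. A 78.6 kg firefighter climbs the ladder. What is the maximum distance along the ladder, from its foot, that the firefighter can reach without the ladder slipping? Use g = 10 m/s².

d ≈ 1.12 m

Taking torques about the foot of the ladder:
Ladder weight 15.7×10 = 157 N acts at 1.305 m along the ladder; its horizontal arm is 1.305·cos47.7° = 0.8783 m → τ = 137.9 N·m clockwise.
Firefighter weight 78.6×10 = 786 N at distance d → arm d·cos47.7° → τ = 786·d·0.673 clockwise.
Wall normal N at the top has arm L sinθ = 1.93 m counterclockwise, so Στ = 0 gives N·1.93 = 137.9 + 529·d.
ΣFy = 0 ⇒ N_floor = 943 N, so the maximum friction is μ_s·N_floor = 0.4×943 = 377.2 N. ΣFx = 0 ⇒ N_wall = f, so at the slipping point N = 377.2 N.
Substituting: 377.2×1.93 = 137.9 + 529·d ⇒ d = (728 − 137.9) / 529 = 1.12 m.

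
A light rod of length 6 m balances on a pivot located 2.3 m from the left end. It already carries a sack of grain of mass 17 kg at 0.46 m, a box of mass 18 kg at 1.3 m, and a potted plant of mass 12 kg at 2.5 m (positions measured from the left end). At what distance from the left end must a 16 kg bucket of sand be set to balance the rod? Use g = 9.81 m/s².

x ≈ 5.23 m from the left end

Choose the pivot (at 2.3 m from the left end) as the axis so the support reaction has zero arm there.
Sack of grain: 17 × 9.81 = 166.8 N down at 0.46 m → arm 1.84 m, τ = 166.8 × 1.84 = 306.9 N·m counterclockwise.
Box: 18 × 9.81 = 176.6 N down at 1.3 m → arm 1 m, τ = 176.6 × 1 = 176.6 N·m counterclockwise.
Potted plant: 12 × 9.81 = 117.7 N down at 2.5 m → arm 0.2 m, τ = 117.7 × 0.2 = 23.54 N·m clockwise.
Net moment of existing loads = 460 N·m counterclockwise.
The bucket of sand weighs 16 × 9.81 = 157 N and must supply an equal clockwise moment, so its lever arm about the pivot is 460 / 157 = 2.93 m.
That puts it at 2.3 + 2.93 = 5.23 m from the left end.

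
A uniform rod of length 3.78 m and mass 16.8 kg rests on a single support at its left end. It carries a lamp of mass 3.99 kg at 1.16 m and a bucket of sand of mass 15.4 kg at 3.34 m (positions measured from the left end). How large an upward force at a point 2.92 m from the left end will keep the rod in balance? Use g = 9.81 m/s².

Choose the left end as the axis so the unknown pivot reaction has zero arm there.
Beam weight: 16.8 × 9.81 = 164.8 N down at 1.89 m → arm 1.89 m, τ = 164.8 × 1.89 = 311.5 N·m clockwise.
Lamp: 3.99 × 9.81 = 39.14 N down at 1.16 m → arm 1.16 m, τ = 39.14 × 1.16 = 45.4 N·m clockwise.
Bucket of sand: 15.4 × 9.81 = 151.1 N down at 3.34 m → arm 3.34 m, τ = 151.1 × 3.34 = 504.7 N·m clockwise.
Net moment of the loads = 861.6 N·m clockwise.
The upward force F acts at a point 2.92 m from the left end, arm 2.92 m, giving F × 2.92 counterclockwise.
Balancing moments: F × 2.92 = 861.6, giving F = 861.6 / 2.92 = 295 N.

F ≈ 295 N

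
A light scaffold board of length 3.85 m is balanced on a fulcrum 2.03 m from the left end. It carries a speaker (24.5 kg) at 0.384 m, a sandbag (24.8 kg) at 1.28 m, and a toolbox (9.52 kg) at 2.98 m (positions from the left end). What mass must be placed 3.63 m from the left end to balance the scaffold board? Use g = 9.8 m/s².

Choose the fulcrum (at 2.03 m from the left end) as the axis so the support reaction has zero arm there.
Speaker: 24.5 × 9.8 = 240.1 N down at 0.384 m → arm 1.646 m, τ = 240.1 × 1.646 = 395.2 N·m counterclockwise.
Sandbag: 24.8 × 9.8 = 243 N down at 1.28 m → arm 0.75 m, τ = 243 × 0.75 = 182.2 N·m counterclockwise.
Toolbox: 9.52 × 9.8 = 93.3 N down at 2.98 m → arm 0.95 m, τ = 93.3 × 0.95 = 88.63 N·m clockwise.
Net moment of known loads = 488.8 N·m counterclockwise.
An unknown mass m at 3.63 m has arm 1.6 m; its moment is m·g·1.6 clockwise.
Στ = 0 ⇒ m × 9.8 × 1.6 = 488.8 ⇒ m = 488.8 / (9.8 × 1.6) = 31.2 kg.

m ≈ 31.2 kg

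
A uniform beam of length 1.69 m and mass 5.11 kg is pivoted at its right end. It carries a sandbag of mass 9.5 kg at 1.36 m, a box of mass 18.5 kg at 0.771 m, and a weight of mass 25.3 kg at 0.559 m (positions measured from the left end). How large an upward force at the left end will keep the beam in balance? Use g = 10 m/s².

F ≈ 314 N

About the right end:
Beam weight: 5.11 × 10 = 51.1 N down at 0.845 m → arm 0.845 m, τ = 51.1 × 0.845 = 43.18 N·m counterclockwise.
Sandbag: 9.5 × 10 = 95 N down at 1.36 m → arm 0.33 m, τ = 95 × 0.33 = 31.35 N·m counterclockwise.
Box: 18.5 × 10 = 185 N down at 0.771 m → arm 0.919 m, τ = 185 × 0.919 = 170 N·m counterclockwise.
Weight: 25.3 × 10 = 253 N down at 0.559 m → arm 1.131 m, τ = 253 × 1.131 = 286.1 N·m counterclockwise.
Net moment of the loads = 530.6 N·m counterclockwise.
The upward force F acts at the left end, arm 1.69 m, giving F × 1.69 clockwise.
For rotational equilibrium, F × 1.69 = 530.6, so F = 530.6 / 1.69 = 314 N.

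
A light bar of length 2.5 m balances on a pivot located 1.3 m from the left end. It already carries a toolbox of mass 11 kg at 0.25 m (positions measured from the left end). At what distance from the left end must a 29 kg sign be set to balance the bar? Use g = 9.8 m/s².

Sum moments about the pivot (at 1.3 m from the left end) (the support reaction has zero arm there).
Toolbox: 11 × 9.8 = 107.8 N down at 0.25 m → arm 1.05 m, τ = 107.8 × 1.05 = 113.2 N·m counterclockwise.
Net moment of existing loads = 113.2 N·m counterclockwise.
The sign weighs 29 × 9.8 = 284.2 N and must supply an equal clockwise moment, so its lever arm about the pivot is 113.2 / 284.2 = 0.398 m.
That puts it at 1.3 + 0.398 = 1.7 m from the left end.

x ≈ 1.7 m from the left end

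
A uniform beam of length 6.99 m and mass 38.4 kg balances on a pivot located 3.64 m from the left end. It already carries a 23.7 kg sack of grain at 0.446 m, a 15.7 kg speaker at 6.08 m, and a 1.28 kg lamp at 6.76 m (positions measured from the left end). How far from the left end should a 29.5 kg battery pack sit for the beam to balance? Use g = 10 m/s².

Taking torques about the pivot (at 3.64 m from the left end):
Beam weight: 38.4 × 10 = 384 N down at 3.495 m → arm 0.145 m, τ = 384 × 0.145 = 55.68 N·m counterclockwise.
Sack of grain: 23.7 × 10 = 237 N down at 0.446 m → arm 3.194 m, τ = 237 × 3.194 = 757 N·m counterclockwise.
Speaker: 15.7 × 10 = 157 N down at 6.08 m → arm 2.44 m, τ = 157 × 2.44 = 383.1 N·m clockwise.
Lamp: 1.28 × 10 = 12.8 N down at 6.76 m → arm 3.12 m, τ = 12.8 × 3.12 = 39.94 N·m clockwise.
Net moment of existing loads = 389.6 N·m counterclockwise.
The battery pack weighs 29.5 × 10 = 295 N and must supply an equal clockwise moment, so its lever arm about the pivot is 389.6 / 295 = 1.32 m.
That puts it at 3.64 + 1.32 = 4.96 m from the left end.

x ≈ 4.96 m from the left end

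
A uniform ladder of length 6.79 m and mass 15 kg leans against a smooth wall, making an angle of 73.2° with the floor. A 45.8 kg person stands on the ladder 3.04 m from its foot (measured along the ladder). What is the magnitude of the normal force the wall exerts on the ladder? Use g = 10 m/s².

Choose the foot of the ladder as the axis so the floor normal and friction both act there and drop out.
Ladder weight 15×10 = 150 N acts at 3.395 m along the ladder; its horizontal arm is 3.395·cos73.2° = 0.9813 m → τ = 147.2 N·m clockwise.
Person: 45.8×10 = 458 N at 3.04 m → arm 0.8787 m → τ = 402.4 N·m clockwise.
Wall normal N acts horizontally at the top; its moment arm is the height L sinθ = 6.79·sin73.2° = 6.5 m, counterclockwise.
For rotational equilibrium, N × 6.5 = 549.6, so N = 84.6 N.

N_wall ≈ 84.6 N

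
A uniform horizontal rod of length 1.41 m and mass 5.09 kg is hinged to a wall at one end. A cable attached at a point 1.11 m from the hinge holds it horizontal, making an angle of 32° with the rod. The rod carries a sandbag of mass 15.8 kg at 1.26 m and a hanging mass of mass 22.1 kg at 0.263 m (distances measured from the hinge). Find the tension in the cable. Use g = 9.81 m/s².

About the hinge:
Beam weight: 5.09 × 9.81 = 49.93 N down at 0.705 m → arm 0.705 m, τ = 49.93 × 0.705 = 35.2 N·m clockwise.
Sandbag: 15.8 × 9.81 = 155 N down at 1.26 m → arm 1.26 m, τ = 155 × 1.26 = 195.3 N·m clockwise.
Hanging mass: 22.1 × 9.81 = 216.8 N down at 0.263 m → arm 0.263 m, τ = 216.8 × 0.263 = 57.02 N·m clockwise.
Total clockwise load moment = 287.5 N·m.
The cable tension T acts at 1.11 m; only its component perpendicular to the rod, T sinθ, produces torque. sin 32° = 0.5299.
Setting net torque to zero: T × 1.11 × 0.5299 = 287.5 → T = 287.5 / 0.5882 = 489 N.

T ≈ 489 N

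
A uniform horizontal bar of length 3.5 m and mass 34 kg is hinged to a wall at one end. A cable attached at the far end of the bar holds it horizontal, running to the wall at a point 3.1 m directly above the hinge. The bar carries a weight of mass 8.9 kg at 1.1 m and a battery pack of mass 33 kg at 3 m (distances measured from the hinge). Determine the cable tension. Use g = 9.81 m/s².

Sum moments about the hinge (the unknown hinge reaction has zero arm there).
Beam weight: 34 × 9.81 = 333.5 N down at 1.75 m → arm 1.75 m, τ = 333.5 × 1.75 = 583.6 N·m clockwise.
Weight: 8.9 × 9.81 = 87.31 N down at 1.1 m → arm 1.1 m, τ = 87.31 × 1.1 = 96.04 N·m clockwise.
Battery pack: 33 × 9.81 = 323.7 N down at 3 m → arm 3 m, τ = 323.7 × 3 = 971.1 N·m clockwise.
Total clockwise load moment = 1651 N·m.
The cable tension T acts at 3.5 m; only its component perpendicular to the bar, T sinθ, produces torque. sinθ = h/√(h²+d²) = 3.1/√(3.1²+3.5²) = 0.663.
Setting net torque to zero: T × 3.5 × 0.663 = 1651 → T = 1651 / 2.321 = 711 N.

T ≈ 711 N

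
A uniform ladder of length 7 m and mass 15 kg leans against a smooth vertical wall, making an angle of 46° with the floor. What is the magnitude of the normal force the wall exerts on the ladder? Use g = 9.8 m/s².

N_wall ≈ 71 N

Choose the foot of the ladder as the axis so the floor normal and friction both act there and drop out.
Ladder weight 15×9.8 = 147 N acts at 3.5 m along the ladder; its horizontal arm is 3.5·cos46° = 2.431 m → τ = 357.4 N·m clockwise.
Wall normal N acts horizontally at the top; its moment arm is the height L sinθ = 7·sin46° = 5.035 m, counterclockwise.
Στ = 0 ⇒ N × 5.035 = 357.4 ⇒ N = 71 N.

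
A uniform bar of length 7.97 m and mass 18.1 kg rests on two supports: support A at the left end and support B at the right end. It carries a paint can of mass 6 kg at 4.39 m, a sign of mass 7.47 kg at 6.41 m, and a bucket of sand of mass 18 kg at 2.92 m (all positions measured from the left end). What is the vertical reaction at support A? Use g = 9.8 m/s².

R_A ≈ 241 N

About support B:
Beam weight: 18.1 × 9.8 = 177.4 N down at 3.985 m → arm 3.985 m, τ = 177.4 × 3.985 = 706.9 N·m counterclockwise.
Paint can: 6 × 9.8 = 58.8 N down at 4.39 m → arm 3.58 m, τ = 58.8 × 3.58 = 210.5 N·m counterclockwise.
Sign: 7.47 × 9.8 = 73.21 N down at 6.41 m → arm 1.56 m, τ = 73.21 × 1.56 = 114.2 N·m counterclockwise.
Bucket of sand: 18 × 9.8 = 176.4 N down at 2.92 m → arm 5.05 m, τ = 176.4 × 5.05 = 890.8 N·m counterclockwise.
Net load moment about support B = 1922 N·m counterclockwise.
Reaction R at support A is upward at 0 m, arm 7.97 m → moment R × 7.97 clockwise.
Setting net torque to zero: R × 7.97 = 1922 → R = 241 N.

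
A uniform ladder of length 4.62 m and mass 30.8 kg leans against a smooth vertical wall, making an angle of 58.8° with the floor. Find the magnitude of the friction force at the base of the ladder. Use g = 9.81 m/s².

f ≈ 91.5 N

Take moments about the foot of the ladder.
Ladder weight 30.8×9.81 = 302.1 N acts at 2.31 m along the ladder; its horizontal arm is 2.31·cos58.8° = 1.197 m → τ = 361.6 N·m clockwise.
Wall normal N acts horizontally at the top; its moment arm is the height L sinθ = 4.62·sin58.8° = 3.952 m, counterclockwise.
For rotational equilibrium, N × 3.952 = 361.6, so N = 91.5 N.
ΣFx = 0: friction at the foot balances the wall's push, so f = N_wall = 91.5 N.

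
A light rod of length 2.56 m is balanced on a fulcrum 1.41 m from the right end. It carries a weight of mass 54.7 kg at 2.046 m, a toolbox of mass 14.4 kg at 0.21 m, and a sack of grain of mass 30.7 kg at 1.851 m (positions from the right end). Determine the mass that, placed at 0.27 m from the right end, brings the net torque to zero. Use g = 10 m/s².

m ≈ 27.2 kg

About the fulcrum (at 1.41 m from the right end):
Weight: 54.7 × 10 = 547 N down at 2.046 m → arm 0.636 m, τ = 547 × 0.636 = 347.9 N·m counterclockwise.
Toolbox: 14.4 × 10 = 144 N down at 0.21 m → arm 1.2 m, τ = 144 × 1.2 = 172.8 N·m clockwise.
Sack of grain: 30.7 × 10 = 307 N down at 1.851 m → arm 0.441 m, τ = 307 × 0.441 = 135.4 N·m counterclockwise.
Net moment of known loads = 310.5 N·m counterclockwise.
An unknown mass m at 0.27 m has arm 1.14 m; its moment is m·g·1.14 clockwise.
Balancing moments: m × 10 × 1.14 = 310.5, giving m = 310.5 / (10 × 1.14) = 27.2 kg.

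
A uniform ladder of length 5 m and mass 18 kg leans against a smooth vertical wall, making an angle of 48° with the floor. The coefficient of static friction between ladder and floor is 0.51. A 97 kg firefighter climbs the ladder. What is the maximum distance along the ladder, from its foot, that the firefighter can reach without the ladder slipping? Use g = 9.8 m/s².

Taking torques about the foot of the ladder:
Ladder weight 18×9.8 = 176.4 N acts at 2.5 m along the ladder; its horizontal arm is 2.5·cos48° = 1.673 m → τ = 295.1 N·m clockwise.
Firefighter weight 97×9.8 = 950.6 N at distance d → arm d·cos48° → τ = 950.6·d·0.6691 clockwise.
Wall normal N at the top has arm L sinθ = 3.716 m counterclockwise, so Στ = 0 gives N·3.716 = 295.1 + 636·d.
ΣFy = 0 ⇒ N_floor = 1127 N, so the maximum friction is μ_s·N_floor = 0.51×1127 = 574.8 N. ΣFx = 0 ⇒ N_wall = f, so at the slipping point N = 574.8 N.
Substituting: 574.8×3.716 = 295.1 + 636·d ⇒ d = (2136 − 295.1) / 636 = 2.89 m.

d ≈ 2.89 m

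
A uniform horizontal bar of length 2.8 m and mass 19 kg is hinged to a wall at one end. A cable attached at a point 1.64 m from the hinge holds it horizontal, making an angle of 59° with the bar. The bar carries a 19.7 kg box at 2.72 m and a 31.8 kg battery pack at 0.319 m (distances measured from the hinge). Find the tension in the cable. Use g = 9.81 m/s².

About the hinge:
Beam weight: 19 × 9.81 = 186.4 N down at 1.4 m → arm 1.4 m, τ = 186.4 × 1.4 = 261 N·m clockwise.
Box: 19.7 × 9.81 = 193.3 N down at 2.72 m → arm 2.72 m, τ = 193.3 × 2.72 = 525.8 N·m clockwise.
Battery pack: 31.8 × 9.81 = 312 N down at 0.319 m → arm 0.319 m, τ = 312 × 0.319 = 99.53 N·m clockwise.
Total clockwise load moment = 886.3 N·m.
The cable tension T acts at 1.64 m; only its component perpendicular to the bar, T sinθ, produces torque. sin 59° = 0.8572.
Balancing moments: T × 1.64 × 0.8572 = 886.3, giving T = 886.3 / 1.406 = 630 N.

T ≈ 630 N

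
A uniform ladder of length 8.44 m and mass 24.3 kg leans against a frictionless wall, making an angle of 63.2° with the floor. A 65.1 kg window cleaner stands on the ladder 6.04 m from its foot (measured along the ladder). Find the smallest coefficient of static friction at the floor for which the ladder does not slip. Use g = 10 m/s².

μ_min ≈ 0.332

Take moments about the foot of the ladder.
Ladder weight 24.3×10 = 243 N acts at 4.22 m along the ladder; its horizontal arm is 4.22·cos63.2° = 1.903 m → τ = 462.4 N·m clockwise.
Window cleaner: 65.1×10 = 651 N at 6.04 m → arm 2.723 m → τ = 1773 N·m clockwise.
Wall normal N acts horizontally at the top; its moment arm is the height L sinθ = 8.44·sin63.2° = 7.533 m, counterclockwise.
Setting net torque to zero: N × 7.533 = 2235 → N = 296.7 N.
ΣFx = 0 ⇒ f = N_wall = 296.7 N. ΣFy = 0 ⇒ N_floor = 894 N.
μ_min = f / N_floor = 296.7 / 894 = 0.332.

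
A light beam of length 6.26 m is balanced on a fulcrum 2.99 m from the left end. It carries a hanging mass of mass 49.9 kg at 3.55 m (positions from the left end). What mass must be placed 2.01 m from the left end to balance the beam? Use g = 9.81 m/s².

Take moments about the fulcrum (at 2.99 m from the left end).
Hanging mass: 49.9 × 9.81 = 489.5 N down at 3.55 m → arm 0.56 m, τ = 489.5 × 0.56 = 274.1 N·m clockwise.
Net moment of known loads = 274.1 N·m clockwise.
An unknown mass m at 2.01 m has arm 0.98 m; its moment is m·g·0.98 counterclockwise.
Setting net torque to zero: m × 9.81 × 0.98 = 274.1 → m = 274.1 / (9.81 × 0.98) = 28.5 kg.

m ≈ 28.5 kg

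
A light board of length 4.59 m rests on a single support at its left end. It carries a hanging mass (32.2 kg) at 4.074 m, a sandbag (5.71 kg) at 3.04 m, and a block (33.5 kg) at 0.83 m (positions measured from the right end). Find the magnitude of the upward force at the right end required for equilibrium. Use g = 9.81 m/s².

Taking torques about the left end:
Hanging mass: 32.2 × 9.81 = 315.9 N down at 4.074 m → arm 0.516 m, τ = 315.9 × 0.516 = 163 N·m clockwise.
Sandbag: 5.71 × 9.81 = 56.02 N down at 3.04 m → arm 1.55 m, τ = 56.02 × 1.55 = 86.83 N·m clockwise.
Block: 33.5 × 9.81 = 328.6 N down at 0.83 m → arm 3.76 m, τ = 328.6 × 3.76 = 1236 N·m clockwise.
Net moment of the loads = 1486 N·m clockwise.
The upward force F acts at the right end, arm 4.59 m, giving F × 4.59 counterclockwise.
For rotational equilibrium, F × 4.59 = 1486, so F = 1486 / 4.59 = 324 N.

F ≈ 324 N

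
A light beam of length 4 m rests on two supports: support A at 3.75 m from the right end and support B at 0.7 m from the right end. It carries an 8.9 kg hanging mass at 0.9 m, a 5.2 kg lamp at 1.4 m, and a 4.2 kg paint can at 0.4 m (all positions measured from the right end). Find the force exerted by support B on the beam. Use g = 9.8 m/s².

R_B ≈ 166 N

Choose support A as the axis so its reaction then has zero moment arm.
Hanging mass: 8.9 × 9.8 = 87.22 N down at 0.9 m → arm 2.85 m, τ = 87.22 × 2.85 = 248.6 N·m clockwise.
Lamp: 5.2 × 9.8 = 50.96 N down at 1.4 m → arm 2.35 m, τ = 50.96 × 2.35 = 119.8 N·m clockwise.
Paint can: 4.2 × 9.8 = 41.16 N down at 0.4 m → arm 3.35 m, τ = 41.16 × 3.35 = 137.9 N·m clockwise.
Net load moment about support A = 506.3 N·m clockwise.
Reaction R at support B is upward at 0.7 m, arm 3.05 m → moment R × 3.05 counterclockwise.
Setting net torque to zero: R × 3.05 = 506.3 → R = 166 N.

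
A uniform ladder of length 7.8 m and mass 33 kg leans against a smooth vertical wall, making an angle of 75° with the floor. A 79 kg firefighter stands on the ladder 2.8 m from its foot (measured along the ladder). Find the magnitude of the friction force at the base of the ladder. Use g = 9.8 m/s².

f ≈ 118 N

Sum moments about the foot of the ladder (the floor normal and friction both act there and drop out).
Ladder weight 33×9.8 = 323.4 N acts at 3.9 m along the ladder; its horizontal arm is 3.9·cos75° = 1.009 m → τ = 326.3 N·m clockwise.
Firefighter: 79×9.8 = 774.2 N at 2.8 m → arm 0.7247 m → τ = 561.1 N·m clockwise.
Wall normal N acts horizontally at the top; its moment arm is the height L sinθ = 7.8·sin75° = 7.534 m, counterclockwise.
Setting net torque to zero: N × 7.534 = 887.4 → N = 118 N.
ΣFx = 0: friction at the foot balances the wall's push, so f = N_wall = 118 N.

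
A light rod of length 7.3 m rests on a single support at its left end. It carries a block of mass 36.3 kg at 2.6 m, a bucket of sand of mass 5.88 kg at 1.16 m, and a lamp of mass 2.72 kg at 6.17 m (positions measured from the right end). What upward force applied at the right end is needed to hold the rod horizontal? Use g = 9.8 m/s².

Taking torques about the left end:
Block: 36.3 × 9.8 = 355.7 N down at 2.6 m → arm 4.7 m, τ = 355.7 × 4.7 = 1672 N·m clockwise.
Bucket of sand: 5.88 × 9.8 = 57.62 N down at 1.16 m → arm 6.14 m, τ = 57.62 × 6.14 = 353.8 N·m clockwise.
Lamp: 2.72 × 9.8 = 26.66 N down at 6.17 m → arm 1.13 m, τ = 26.66 × 1.13 = 30.13 N·m clockwise.
Net moment of the loads = 2056 N·m clockwise.
The upward force F acts at the right end, arm 7.3 m, giving F × 7.3 counterclockwise.
Στ = 0 ⇒ F × 7.3 = 2056 ⇒ F = 2056 / 7.3 = 282 N.

F ≈ 282 N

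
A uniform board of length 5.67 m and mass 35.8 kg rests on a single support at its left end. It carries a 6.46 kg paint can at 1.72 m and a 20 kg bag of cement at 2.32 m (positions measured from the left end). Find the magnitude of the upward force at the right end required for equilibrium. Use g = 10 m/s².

F ≈ 280 N

Sum moments about the left end (the unknown pivot reaction has zero arm there).
Beam weight: 35.8 × 10 = 358 N down at 2.835 m → arm 2.835 m, τ = 358 × 2.835 = 1015 N·m clockwise.
Paint can: 6.46 × 10 = 64.6 N down at 1.72 m → arm 1.72 m, τ = 64.6 × 1.72 = 111.1 N·m clockwise.
Bag of cement: 20 × 10 = 200 N down at 2.32 m → arm 2.32 m, τ = 200 × 2.32 = 464 N·m clockwise.
Net moment of the loads = 1590 N·m clockwise.
The upward force F acts at the right end, arm 5.67 m, giving F × 5.67 counterclockwise.
Στ = 0 ⇒ F × 5.67 = 1590 ⇒ F = 1590 / 5.67 = 280 N.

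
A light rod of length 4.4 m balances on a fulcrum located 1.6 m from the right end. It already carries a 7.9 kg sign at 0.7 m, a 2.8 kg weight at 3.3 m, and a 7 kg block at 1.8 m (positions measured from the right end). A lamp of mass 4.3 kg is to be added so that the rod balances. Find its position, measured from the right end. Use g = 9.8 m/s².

x ≈ 1.82 m from the right end

About the fulcrum (at 1.6 m from the right end):
Sign: 7.9 × 9.8 = 77.42 N down at 0.7 m → arm 0.9 m, τ = 77.42 × 0.9 = 69.68 N·m clockwise.
Weight: 2.8 × 9.8 = 27.44 N down at 3.3 m → arm 1.7 m, τ = 27.44 × 1.7 = 46.65 N·m counterclockwise.
Block: 7 × 9.8 = 68.6 N down at 1.8 m → arm 0.2 m, τ = 68.6 × 0.2 = 13.72 N·m counterclockwise.
Net moment of existing loads = 9.31 N·m clockwise.
The lamp weighs 4.3 × 9.8 = 42.14 N and must supply an equal counterclockwise moment, so its lever arm about the fulcrum is 9.31 / 42.14 = 0.221 m.
That puts it at 1.6 + 0.221 = 1.82 m from the right end.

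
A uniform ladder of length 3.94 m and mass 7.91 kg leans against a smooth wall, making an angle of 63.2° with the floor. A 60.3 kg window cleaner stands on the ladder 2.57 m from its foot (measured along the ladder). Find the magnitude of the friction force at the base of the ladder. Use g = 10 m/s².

f ≈ 219 N

Choose the foot of the ladder as the axis so the floor normal and friction both act there and drop out.
Ladder weight 7.91×10 = 79.1 N acts at 1.97 m along the ladder; its horizontal arm is 1.97·cos63.2° = 0.8882 m → τ = 70.26 N·m clockwise.
Window cleaner: 60.3×10 = 603 N at 2.57 m → arm 1.159 m → τ = 698.9 N·m clockwise.
Wall normal N acts horizontally at the top; its moment arm is the height L sinθ = 3.94·sin63.2° = 3.517 m, counterclockwise.
Στ = 0 ⇒ N × 3.517 = 769.2 ⇒ N = 219 N.
ΣFx = 0: friction at the foot balances the wall's push, so f = N_wall = 219 N.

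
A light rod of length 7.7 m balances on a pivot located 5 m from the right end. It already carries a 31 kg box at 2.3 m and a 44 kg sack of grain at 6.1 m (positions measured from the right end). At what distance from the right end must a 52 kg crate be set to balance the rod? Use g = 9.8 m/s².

Take moments about the pivot (at 5 m from the right end).
Box: 31 × 9.8 = 303.8 N down at 2.3 m → arm 2.7 m, τ = 303.8 × 2.7 = 820.3 N·m clockwise.
Sack of grain: 44 × 9.8 = 431.2 N down at 6.1 m → arm 1.1 m, τ = 431.2 × 1.1 = 474.3 N·m counterclockwise.
Net moment of existing loads = 346 N·m clockwise.
The crate weighs 52 × 9.8 = 509.6 N and must supply an equal counterclockwise moment, so its lever arm about the pivot is 346 / 509.6 = 0.679 m.
That puts it at 5 + 0.679 = 5.68 m from the right end.

x ≈ 5.68 m from the right end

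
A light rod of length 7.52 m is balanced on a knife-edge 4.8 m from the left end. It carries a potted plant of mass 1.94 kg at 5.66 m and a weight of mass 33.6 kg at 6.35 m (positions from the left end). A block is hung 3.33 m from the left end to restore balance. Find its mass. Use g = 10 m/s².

m ≈ 36.6 kg

Sum moments about the knife-edge (at 4.8 m from the left end) (the support reaction has zero arm there).
Potted plant: 1.94 × 10 = 19.4 N down at 5.66 m → arm 0.86 m, τ = 19.4 × 0.86 = 16.68 N·m clockwise.
Weight: 33.6 × 10 = 336 N down at 6.35 m → arm 1.55 m, τ = 336 × 1.55 = 520.8 N·m clockwise.
Net moment of known loads = 537.5 N·m clockwise.
An unknown mass m at 3.33 m has arm 1.47 m; its moment is m·g·1.47 counterclockwise.
Setting net torque to zero: m × 10 × 1.47 = 537.5 → m = 537.5 / (10 × 1.47) = 36.6 kg.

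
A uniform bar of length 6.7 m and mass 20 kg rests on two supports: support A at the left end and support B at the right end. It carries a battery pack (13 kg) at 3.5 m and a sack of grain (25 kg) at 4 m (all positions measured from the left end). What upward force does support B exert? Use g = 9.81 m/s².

Sum moments about support A (its reaction then has zero moment arm).
Beam weight: 20 × 9.81 = 196.2 N down at 3.35 m → arm 3.35 m, τ = 196.2 × 3.35 = 657.3 N·m clockwise.
Battery pack: 13 × 9.81 = 127.5 N down at 3.5 m → arm 3.5 m, τ = 127.5 × 3.5 = 446.2 N·m clockwise.
Sack of grain: 25 × 9.81 = 245.2 N down at 4 m → arm 4 m, τ = 245.2 × 4 = 980.8 N·m clockwise.
Net load moment about support A = 2084 N·m clockwise.
Reaction R at support B is upward at 6.7 m, arm 6.7 m → moment R × 6.7 counterclockwise.
Setting net torque to zero: R × 6.7 = 2084 → R = 311 N.

R_B ≈ 311 N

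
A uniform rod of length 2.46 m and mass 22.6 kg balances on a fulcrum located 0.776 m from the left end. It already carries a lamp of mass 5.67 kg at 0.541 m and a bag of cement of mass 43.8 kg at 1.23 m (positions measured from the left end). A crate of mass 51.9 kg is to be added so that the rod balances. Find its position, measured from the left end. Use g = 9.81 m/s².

x ≈ 0.221 m from the left end

Take moments about the fulcrum (at 0.776 m from the left end).
Beam weight: 22.6 × 9.81 = 221.7 N down at 1.23 m → arm 0.454 m, τ = 221.7 × 0.454 = 100.7 N·m clockwise.
Lamp: 5.67 × 9.81 = 55.62 N down at 0.541 m → arm 0.235 m, τ = 55.62 × 0.235 = 13.07 N·m counterclockwise.
Bag of cement: 43.8 × 9.81 = 429.7 N down at 1.23 m → arm 0.454 m, τ = 429.7 × 0.454 = 195.1 N·m clockwise.
Net moment of existing loads = 282.7 N·m clockwise.
The crate weighs 51.9 × 9.81 = 509.1 N and must supply an equal counterclockwise moment, so its lever arm about the fulcrum is 282.7 / 509.1 = 0.555 m.
That puts it at 0.776 − 0.555 = 0.221 m from the left end.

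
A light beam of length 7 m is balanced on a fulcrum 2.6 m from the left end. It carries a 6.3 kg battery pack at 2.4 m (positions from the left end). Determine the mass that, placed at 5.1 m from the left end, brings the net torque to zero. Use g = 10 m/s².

m ≈ 0.504 kg

Taking torques about the fulcrum (at 2.6 m from the left end):
Battery pack: 6.3 × 10 = 63 N down at 2.4 m → arm 0.2 m, τ = 63 × 0.2 = 12.6 N·m counterclockwise.
Net moment of known loads = 12.6 N·m counterclockwise.
An unknown mass m at 5.1 m has arm 2.5 m; its moment is m·g·2.5 clockwise.
Setting net torque to zero: m × 10 × 2.5 = 12.6 → m = 12.6 / (10 × 2.5) = 0.504 kg.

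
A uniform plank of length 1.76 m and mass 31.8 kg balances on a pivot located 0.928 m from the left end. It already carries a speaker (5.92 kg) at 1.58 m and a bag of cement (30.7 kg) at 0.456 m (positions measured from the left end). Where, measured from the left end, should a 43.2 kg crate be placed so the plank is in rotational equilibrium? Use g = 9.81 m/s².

x ≈ 1.21 m from the left end

Take moments about the pivot (at 0.928 m from the left end).
Beam weight: 31.8 × 9.81 = 312 N down at 0.88 m → arm 0.048 m, τ = 312 × 0.048 = 14.98 N·m counterclockwise.
Speaker: 5.92 × 9.81 = 58.08 N down at 1.58 m → arm 0.652 m, τ = 58.08 × 0.652 = 37.87 N·m clockwise.
Bag of cement: 30.7 × 9.81 = 301.2 N down at 0.456 m → arm 0.472 m, τ = 301.2 × 0.472 = 142.2 N·m counterclockwise.
Net moment of existing loads = 119.3 N·m counterclockwise.
The crate weighs 43.2 × 9.81 = 423.8 N and must supply an equal clockwise moment, so its lever arm about the pivot is 119.3 / 423.8 = 0.282 m.
That puts it at 0.928 + 0.282 = 1.21 m from the left end.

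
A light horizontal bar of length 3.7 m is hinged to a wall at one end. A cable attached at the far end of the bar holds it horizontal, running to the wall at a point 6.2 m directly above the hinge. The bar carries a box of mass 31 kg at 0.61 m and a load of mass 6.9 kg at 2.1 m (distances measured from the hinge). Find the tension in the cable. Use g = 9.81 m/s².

Choose the hinge as the axis so the unknown hinge reaction has zero arm there.
Box: 31 × 9.81 = 304.1 N down at 0.61 m → arm 0.61 m, τ = 304.1 × 0.61 = 185.5 N·m clockwise.
Load: 6.9 × 9.81 = 67.69 N down at 2.1 m → arm 2.1 m, τ = 67.69 × 2.1 = 142.1 N·m clockwise.
Total clockwise load moment = 327.6 N·m.
The cable tension T acts at 3.7 m; only its component perpendicular to the bar, T sinθ, produces torque. sinθ = h/√(h²+d²) = 6.2/√(6.2²+3.7²) = 0.8587.
Balancing moments: T × 3.7 × 0.8587 = 327.6, giving T = 327.6 / 3.177 = 103 N.

T ≈ 103 N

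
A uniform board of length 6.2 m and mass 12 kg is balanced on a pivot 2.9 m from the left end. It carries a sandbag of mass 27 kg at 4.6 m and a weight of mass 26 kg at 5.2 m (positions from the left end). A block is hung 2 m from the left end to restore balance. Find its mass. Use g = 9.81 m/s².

Sum moments about the pivot (at 2.9 m from the left end) (the support reaction has zero arm there).
Beam weight: 12 × 9.81 = 117.7 N down at 3.1 m → arm 0.2 m, τ = 117.7 × 0.2 = 23.54 N·m clockwise.
Sandbag: 27 × 9.81 = 264.9 N down at 4.6 m → arm 1.7 m, τ = 264.9 × 1.7 = 450.3 N·m clockwise.
Weight: 26 × 9.81 = 255.1 N down at 5.2 m → arm 2.3 m, τ = 255.1 × 2.3 = 586.7 N·m clockwise.
Net moment of known loads = 1061 N·m clockwise.
An unknown mass m at 2 m has arm 0.9 m; its moment is m·g·0.9 counterclockwise.
Setting net torque to zero: m × 9.81 × 0.9 = 1061 → m = 1061 / (9.81 × 0.9) = 120 kg.

m ≈ 120 kg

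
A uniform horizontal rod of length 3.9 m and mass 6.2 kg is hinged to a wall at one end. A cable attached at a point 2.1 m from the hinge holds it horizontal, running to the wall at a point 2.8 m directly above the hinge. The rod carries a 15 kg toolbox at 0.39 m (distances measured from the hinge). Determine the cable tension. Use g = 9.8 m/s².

T ≈ 105 N

About the hinge:
Beam weight: 6.2 × 9.8 = 60.76 N down at 1.95 m → arm 1.95 m, τ = 60.76 × 1.95 = 118.5 N·m clockwise.
Toolbox: 15 × 9.8 = 147 N down at 0.39 m → arm 0.39 m, τ = 147 × 0.39 = 57.33 N·m clockwise.
Total clockwise load moment = 175.8 N·m.
The cable tension T acts at 2.1 m; only its component perpendicular to the rod, T sinθ, produces torque. sinθ = h/√(h²+d²) = 2.8/√(2.8²+2.1²) = 0.8.
Στ = 0 ⇒ T × 2.1 × 0.8 = 175.8 ⇒ T = 175.8 / 1.68 = 105 N.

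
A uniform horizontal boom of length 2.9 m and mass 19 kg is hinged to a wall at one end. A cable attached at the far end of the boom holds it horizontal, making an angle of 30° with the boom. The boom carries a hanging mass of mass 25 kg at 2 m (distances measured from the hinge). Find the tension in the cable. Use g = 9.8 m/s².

Sum moments about the hinge (the unknown hinge reaction has zero arm there).
Beam weight: 19 × 9.8 = 186.2 N down at 1.45 m → arm 1.45 m, τ = 186.2 × 1.45 = 270 N·m clockwise.
Hanging mass: 25 × 9.8 = 245 N down at 2 m → arm 2 m, τ = 245 × 2 = 490 N·m clockwise.
Total clockwise load moment = 760 N·m.
The cable tension T acts at 2.9 m; only its component perpendicular to the boom, T sinθ, produces torque. sin 30° = 0.5.
For rotational equilibrium, T × 2.9 × 0.5 = 760, so T = 760 / 1.45 = 524 N.

T ≈ 524 N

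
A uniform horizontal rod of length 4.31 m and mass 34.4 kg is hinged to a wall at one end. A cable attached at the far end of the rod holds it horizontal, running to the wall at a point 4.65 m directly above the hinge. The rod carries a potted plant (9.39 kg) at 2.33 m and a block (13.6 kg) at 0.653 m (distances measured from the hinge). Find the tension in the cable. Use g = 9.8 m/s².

T ≈ 325 N

Choose the hinge as the axis so the unknown hinge reaction has zero arm there.
Beam weight: 34.4 × 9.8 = 337.1 N down at 2.155 m → arm 2.155 m, τ = 337.1 × 2.155 = 726.5 N·m clockwise.
Potted plant: 9.39 × 9.8 = 92.02 N down at 2.33 m → arm 2.33 m, τ = 92.02 × 2.33 = 214.4 N·m clockwise.
Block: 13.6 × 9.8 = 133.3 N down at 0.653 m → arm 0.653 m, τ = 133.3 × 0.653 = 87.04 N·m clockwise.
Total clockwise load moment = 1028 N·m.
The cable tension T acts at 4.31 m; only its component perpendicular to the rod, T sinθ, produces torque. sinθ = h/√(h²+d²) = 4.65/√(4.65²+4.31²) = 0.7334.
Balancing moments: T × 4.31 × 0.7334 = 1028, giving T = 1028 / 3.161 = 325 N.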